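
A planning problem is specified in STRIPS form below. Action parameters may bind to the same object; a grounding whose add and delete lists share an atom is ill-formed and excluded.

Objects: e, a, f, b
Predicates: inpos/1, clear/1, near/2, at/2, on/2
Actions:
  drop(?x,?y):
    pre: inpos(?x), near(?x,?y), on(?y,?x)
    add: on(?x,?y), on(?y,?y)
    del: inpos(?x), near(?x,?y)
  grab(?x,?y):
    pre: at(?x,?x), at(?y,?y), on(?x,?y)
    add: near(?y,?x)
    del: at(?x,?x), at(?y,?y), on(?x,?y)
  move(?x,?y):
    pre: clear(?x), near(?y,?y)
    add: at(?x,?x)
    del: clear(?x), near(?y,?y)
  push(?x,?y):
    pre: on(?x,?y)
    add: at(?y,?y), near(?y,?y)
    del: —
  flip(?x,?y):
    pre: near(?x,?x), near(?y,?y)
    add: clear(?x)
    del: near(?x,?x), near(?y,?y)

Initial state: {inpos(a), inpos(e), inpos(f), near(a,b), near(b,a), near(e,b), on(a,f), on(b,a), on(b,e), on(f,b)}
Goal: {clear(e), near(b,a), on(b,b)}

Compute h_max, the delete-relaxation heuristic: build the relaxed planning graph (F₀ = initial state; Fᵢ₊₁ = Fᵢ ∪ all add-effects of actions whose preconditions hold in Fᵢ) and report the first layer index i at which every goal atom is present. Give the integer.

2

F0 = init (10 atoms)
F1 = F0 ∪ {at(a,a), at(b,b), at(e,e), at(f,f), near(a,a), near(b,b), near(e,e), near(f,f), on(a,b), on(b,b), on(e,b)}  (21 atoms)
F2 = F1 ∪ {clear(a), clear(b), clear(e), clear(f), near(b,e), near(b,f), near(f,a)}  (28 atoms)
goal ⊆ F2  ⇒  h_max = 2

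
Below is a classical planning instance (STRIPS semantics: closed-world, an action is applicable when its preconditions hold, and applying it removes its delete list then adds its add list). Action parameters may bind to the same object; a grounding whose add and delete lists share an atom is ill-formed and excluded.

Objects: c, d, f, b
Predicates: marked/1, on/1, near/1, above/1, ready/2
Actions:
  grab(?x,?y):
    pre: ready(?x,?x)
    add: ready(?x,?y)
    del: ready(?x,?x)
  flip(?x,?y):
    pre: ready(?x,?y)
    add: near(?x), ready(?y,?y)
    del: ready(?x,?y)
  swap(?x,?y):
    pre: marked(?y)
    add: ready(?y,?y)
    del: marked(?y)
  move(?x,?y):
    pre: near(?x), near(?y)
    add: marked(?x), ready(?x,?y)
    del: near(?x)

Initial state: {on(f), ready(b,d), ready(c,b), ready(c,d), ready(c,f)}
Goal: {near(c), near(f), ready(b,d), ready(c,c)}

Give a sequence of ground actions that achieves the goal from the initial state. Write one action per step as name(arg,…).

flip(c,f); grab(f,c); flip(f,c)

1. flip(c,f)  →  {near(c), on(f), ready(b,d), ready(c,b), ready(c,d), ready(f,f)}
2. grab(f,c)  →  {near(c), on(f), ready(b,d), ready(c,b), ready(c,d), ready(f,c)}
3. flip(f,c)  →  {near(c), near(f), on(f), ready(b,d), ready(c,b), ready(c,c), ready(c,d)}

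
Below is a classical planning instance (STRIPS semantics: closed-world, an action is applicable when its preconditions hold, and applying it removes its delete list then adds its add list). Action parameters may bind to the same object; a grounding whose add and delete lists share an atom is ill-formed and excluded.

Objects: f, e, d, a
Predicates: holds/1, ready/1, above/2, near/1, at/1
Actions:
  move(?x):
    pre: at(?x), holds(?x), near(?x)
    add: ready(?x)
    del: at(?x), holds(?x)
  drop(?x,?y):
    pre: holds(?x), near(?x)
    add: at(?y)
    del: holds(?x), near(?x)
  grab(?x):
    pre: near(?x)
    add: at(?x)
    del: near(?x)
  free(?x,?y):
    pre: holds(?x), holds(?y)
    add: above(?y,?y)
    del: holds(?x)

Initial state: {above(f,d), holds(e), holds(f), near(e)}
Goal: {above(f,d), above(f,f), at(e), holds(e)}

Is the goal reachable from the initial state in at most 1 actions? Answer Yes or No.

No

1. grab(e)  →  {above(f,d), at(e), holds(e), holds(f)}
2. free(f,f)  →  {above(f,d), above(f,f), at(e), holds(e)}
optimal plan length = 2; 2 > 1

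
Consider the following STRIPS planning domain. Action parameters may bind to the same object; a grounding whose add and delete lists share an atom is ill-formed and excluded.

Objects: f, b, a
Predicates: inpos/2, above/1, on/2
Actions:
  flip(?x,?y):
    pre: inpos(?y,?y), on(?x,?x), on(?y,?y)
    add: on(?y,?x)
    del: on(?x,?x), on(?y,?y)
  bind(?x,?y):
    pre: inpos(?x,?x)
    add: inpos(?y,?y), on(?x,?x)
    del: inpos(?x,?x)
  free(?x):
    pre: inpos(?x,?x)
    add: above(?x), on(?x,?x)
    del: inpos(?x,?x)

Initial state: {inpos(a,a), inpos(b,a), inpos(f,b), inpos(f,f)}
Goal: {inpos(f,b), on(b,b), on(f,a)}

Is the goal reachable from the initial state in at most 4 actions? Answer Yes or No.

1. bind(f,b)  →  {inpos(a,a), inpos(b,a), inpos(b,b), inpos(f,b), on(f,f)}
2. bind(b,f)  →  {inpos(a,a), inpos(b,a), inpos(f,b), inpos(f,f), on(b,b), on(f,f)}
3. bind(a,f)  →  {inpos(b,a), inpos(f,b), inpos(f,f), on(a,a), on(b,b), on(f,f)}
4. flip(a,f)  →  {inpos(b,a), inpos(f,b), inpos(f,f), on(b,b), on(f,a)}
optimal plan length = 4; 4 ≤ 4

Yes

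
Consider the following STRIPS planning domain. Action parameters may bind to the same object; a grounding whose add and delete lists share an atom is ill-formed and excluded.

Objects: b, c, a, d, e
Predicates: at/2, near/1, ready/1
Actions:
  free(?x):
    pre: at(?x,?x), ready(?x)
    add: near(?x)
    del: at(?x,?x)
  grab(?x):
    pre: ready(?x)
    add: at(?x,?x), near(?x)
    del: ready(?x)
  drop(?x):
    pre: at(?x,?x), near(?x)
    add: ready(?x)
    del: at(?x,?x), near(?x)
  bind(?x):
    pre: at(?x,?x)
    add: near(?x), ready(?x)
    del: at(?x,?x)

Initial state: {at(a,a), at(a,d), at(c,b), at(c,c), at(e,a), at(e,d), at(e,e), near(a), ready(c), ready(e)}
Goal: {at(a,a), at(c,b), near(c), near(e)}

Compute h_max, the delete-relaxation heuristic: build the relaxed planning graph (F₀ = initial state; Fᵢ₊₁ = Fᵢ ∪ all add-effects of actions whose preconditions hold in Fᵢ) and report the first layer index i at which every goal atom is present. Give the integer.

F0 = init (10 atoms)
F1 = F0 ∪ {near(c), near(e), ready(a)}  (13 atoms)
goal ⊆ F1  ⇒  h_max = 1

1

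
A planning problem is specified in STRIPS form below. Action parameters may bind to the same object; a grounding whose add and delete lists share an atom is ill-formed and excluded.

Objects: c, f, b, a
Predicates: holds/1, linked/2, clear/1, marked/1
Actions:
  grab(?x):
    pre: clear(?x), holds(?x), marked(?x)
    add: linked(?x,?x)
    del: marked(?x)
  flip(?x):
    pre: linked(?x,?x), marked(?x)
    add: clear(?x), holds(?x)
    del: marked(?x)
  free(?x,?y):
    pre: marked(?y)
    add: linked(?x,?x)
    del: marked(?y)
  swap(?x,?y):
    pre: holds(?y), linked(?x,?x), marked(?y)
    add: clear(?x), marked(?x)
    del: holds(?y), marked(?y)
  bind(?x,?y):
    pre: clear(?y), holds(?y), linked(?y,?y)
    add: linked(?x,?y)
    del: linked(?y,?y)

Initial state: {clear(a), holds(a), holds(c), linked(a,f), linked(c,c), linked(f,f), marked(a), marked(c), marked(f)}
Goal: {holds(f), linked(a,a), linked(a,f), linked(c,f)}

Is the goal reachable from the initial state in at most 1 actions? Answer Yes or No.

1. grab(a)  →  {clear(a), holds(a), holds(c), linked(a,a), linked(a,f), linked(c,c), linked(f,f), marked(c), marked(f)}
2. flip(f)  →  {clear(a), clear(f), holds(a), holds(c), holds(f), linked(a,a), linked(a,f), linked(c,c), linked(f,f), marked(c)}
3. bind(c,f)  →  {clear(a), clear(f), holds(a), holds(c), holds(f), linked(a,a), linked(a,f), linked(c,c), linked(c,f), marked(c)}
optimal plan length = 3; 3 > 1

No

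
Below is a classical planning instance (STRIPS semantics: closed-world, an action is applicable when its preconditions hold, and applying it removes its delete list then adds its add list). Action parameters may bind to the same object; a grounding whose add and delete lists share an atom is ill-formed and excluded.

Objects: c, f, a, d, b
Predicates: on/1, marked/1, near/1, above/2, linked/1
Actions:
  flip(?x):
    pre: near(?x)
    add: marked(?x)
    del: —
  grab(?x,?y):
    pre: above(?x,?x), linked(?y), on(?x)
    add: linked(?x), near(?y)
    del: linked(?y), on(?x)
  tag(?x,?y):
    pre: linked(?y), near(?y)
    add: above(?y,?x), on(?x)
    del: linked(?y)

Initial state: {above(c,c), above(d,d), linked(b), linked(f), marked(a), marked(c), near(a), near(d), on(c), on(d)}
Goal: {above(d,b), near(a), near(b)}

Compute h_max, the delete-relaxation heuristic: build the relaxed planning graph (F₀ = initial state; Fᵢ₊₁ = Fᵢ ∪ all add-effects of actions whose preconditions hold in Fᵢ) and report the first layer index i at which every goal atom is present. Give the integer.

2

F0 = init (10 atoms)
F1 = F0 ∪ {linked(c), linked(d), marked(d), near(b), near(f)}  (15 atoms)
F2 = F1 ∪ {above(b,a), above(b,b), above(b,c), above(b,d), above(b,f), above(d,a), above(d,b), above(d,c), above(d,f), above(f,a), above(f,b), above(f,c), above(f,d), above(f,f), marked(b), marked(f), near(c), on(a), on(b), on(f)}  (35 atoms)
goal ⊆ F2  ⇒  h_max = 2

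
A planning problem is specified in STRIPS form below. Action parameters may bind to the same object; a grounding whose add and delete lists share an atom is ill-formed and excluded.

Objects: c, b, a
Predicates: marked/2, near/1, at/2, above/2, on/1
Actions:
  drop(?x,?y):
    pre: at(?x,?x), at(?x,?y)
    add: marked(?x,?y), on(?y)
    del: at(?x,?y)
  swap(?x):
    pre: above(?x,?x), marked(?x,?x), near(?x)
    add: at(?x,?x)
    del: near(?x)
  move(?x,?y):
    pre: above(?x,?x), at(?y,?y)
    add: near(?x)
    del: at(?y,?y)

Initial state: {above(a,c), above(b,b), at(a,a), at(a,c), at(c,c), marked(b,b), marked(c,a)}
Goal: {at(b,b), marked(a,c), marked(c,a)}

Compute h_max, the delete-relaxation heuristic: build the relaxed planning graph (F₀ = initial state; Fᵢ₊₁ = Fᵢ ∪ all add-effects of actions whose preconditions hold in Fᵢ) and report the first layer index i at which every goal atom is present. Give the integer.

F0 = init (7 atoms)
F1 = F0 ∪ {marked(a,a), marked(a,c), marked(c,c), near(b), on(a), on(c)}  (13 atoms)
F2 = F1 ∪ {at(b,b)}  (14 atoms)
goal ⊆ F2  ⇒  h_max = 2

2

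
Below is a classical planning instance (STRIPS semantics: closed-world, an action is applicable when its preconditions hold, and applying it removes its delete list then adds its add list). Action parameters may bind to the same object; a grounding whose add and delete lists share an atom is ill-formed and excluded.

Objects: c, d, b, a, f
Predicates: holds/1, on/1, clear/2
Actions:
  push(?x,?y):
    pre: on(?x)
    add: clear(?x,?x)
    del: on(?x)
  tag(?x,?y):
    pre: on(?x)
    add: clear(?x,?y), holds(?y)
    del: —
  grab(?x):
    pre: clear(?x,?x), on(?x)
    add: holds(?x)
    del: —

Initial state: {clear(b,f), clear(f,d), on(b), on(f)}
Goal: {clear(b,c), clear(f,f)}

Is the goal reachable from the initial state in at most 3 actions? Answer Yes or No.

1. push(f,c)  →  {clear(b,f), clear(f,d), clear(f,f), on(b)}
2. tag(b,c)  →  {clear(b,c), clear(b,f), clear(f,d), clear(f,f), holds(c), on(b)}
optimal plan length = 2; 2 ≤ 3

Yes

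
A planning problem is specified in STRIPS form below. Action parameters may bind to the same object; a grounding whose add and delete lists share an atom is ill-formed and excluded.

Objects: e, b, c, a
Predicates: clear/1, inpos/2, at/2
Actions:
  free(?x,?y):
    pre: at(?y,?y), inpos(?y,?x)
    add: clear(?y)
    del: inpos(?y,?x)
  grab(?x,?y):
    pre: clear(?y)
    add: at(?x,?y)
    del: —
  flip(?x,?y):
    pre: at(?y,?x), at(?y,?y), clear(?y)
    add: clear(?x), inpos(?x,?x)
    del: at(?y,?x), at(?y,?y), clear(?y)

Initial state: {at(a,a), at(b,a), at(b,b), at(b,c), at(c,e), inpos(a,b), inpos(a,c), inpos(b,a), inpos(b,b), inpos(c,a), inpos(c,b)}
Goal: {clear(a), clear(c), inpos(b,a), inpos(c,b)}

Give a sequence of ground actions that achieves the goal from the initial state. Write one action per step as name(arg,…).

free(b,b); free(b,a); flip(c,b)

1. free(b,b)  →  {at(a,a), at(b,a), at(b,b), at(b,c), at(c,e), clear(b), inpos(a,b), inpos(a,c), inpos(b,a), inpos(c,a), inpos(c,b)}
2. free(b,a)  →  {at(a,a), at(b,a), at(b,b), at(b,c), at(c,e), clear(a), clear(b), inpos(a,c), inpos(b,a), inpos(c,a), inpos(c,b)}
3. flip(c,b)  →  {at(a,a), at(b,a), at(c,e), clear(a), clear(c), inpos(a,c), inpos(b,a), inpos(c,a), inpos(c,b), inpos(c,c)}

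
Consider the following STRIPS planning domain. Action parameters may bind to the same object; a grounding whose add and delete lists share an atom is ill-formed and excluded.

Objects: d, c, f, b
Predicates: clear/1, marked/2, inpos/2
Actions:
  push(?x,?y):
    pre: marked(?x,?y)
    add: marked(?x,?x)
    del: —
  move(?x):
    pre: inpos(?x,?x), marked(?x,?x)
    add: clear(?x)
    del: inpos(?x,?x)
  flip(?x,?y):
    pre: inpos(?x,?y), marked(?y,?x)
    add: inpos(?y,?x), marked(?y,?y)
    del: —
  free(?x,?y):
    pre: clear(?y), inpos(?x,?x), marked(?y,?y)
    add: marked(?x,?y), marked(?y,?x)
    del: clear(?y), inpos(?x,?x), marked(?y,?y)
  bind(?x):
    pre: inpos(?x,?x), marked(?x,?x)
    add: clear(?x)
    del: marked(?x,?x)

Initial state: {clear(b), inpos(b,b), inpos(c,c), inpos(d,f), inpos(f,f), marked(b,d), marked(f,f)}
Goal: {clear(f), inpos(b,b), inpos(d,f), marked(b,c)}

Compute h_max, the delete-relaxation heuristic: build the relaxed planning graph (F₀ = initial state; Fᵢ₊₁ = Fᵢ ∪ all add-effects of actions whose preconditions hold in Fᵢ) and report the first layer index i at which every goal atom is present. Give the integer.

2

F0 = init (7 atoms)
F1 = F0 ∪ {clear(f), marked(b,b)}  (9 atoms)
F2 = F1 ∪ {marked(b,c), marked(b,f), marked(c,b), marked(c,f), marked(f,b), marked(f,c)}  (15 atoms)
goal ⊆ F2  ⇒  h_max = 2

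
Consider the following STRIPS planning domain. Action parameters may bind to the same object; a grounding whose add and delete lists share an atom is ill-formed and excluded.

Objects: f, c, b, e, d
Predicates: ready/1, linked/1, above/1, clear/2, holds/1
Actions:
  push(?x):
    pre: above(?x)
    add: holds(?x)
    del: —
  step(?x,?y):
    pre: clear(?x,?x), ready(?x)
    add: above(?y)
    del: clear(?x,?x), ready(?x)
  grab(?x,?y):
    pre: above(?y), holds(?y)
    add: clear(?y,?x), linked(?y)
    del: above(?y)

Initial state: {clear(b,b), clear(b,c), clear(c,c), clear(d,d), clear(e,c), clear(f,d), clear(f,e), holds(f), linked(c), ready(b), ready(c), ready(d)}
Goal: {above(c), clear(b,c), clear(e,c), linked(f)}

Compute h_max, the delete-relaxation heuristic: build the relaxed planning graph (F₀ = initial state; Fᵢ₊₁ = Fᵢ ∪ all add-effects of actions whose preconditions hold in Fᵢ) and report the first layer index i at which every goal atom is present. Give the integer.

2

F0 = init (12 atoms)
F1 = F0 ∪ {above(b), above(c), above(d), above(e), above(f)}  (17 atoms)
F2 = F1 ∪ {clear(f,b), clear(f,c), clear(f,f), holds(b), holds(c), holds(d), holds(e), linked(f)}  (25 atoms)
goal ⊆ F2  ⇒  h_max = 2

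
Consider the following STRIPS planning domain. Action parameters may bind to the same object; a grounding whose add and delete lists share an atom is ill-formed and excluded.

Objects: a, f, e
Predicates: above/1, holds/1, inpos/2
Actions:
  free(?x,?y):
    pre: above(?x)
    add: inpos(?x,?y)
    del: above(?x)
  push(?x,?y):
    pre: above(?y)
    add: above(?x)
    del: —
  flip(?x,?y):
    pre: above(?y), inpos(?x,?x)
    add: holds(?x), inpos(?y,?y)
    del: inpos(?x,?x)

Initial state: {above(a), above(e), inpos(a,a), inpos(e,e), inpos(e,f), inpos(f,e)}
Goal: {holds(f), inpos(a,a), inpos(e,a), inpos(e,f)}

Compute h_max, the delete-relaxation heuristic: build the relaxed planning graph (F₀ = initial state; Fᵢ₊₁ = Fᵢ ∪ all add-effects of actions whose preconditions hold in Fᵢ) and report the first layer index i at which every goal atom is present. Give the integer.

3

F0 = init (6 atoms)
F1 = F0 ∪ {above(f), holds(a), holds(e), inpos(a,e), inpos(a,f), inpos(e,a)}  (12 atoms)
F2 = F1 ∪ {inpos(f,a), inpos(f,f)}  (14 atoms)
F3 = F2 ∪ {holds(f)}  (15 atoms)
goal ⊆ F3  ⇒  h_max = 3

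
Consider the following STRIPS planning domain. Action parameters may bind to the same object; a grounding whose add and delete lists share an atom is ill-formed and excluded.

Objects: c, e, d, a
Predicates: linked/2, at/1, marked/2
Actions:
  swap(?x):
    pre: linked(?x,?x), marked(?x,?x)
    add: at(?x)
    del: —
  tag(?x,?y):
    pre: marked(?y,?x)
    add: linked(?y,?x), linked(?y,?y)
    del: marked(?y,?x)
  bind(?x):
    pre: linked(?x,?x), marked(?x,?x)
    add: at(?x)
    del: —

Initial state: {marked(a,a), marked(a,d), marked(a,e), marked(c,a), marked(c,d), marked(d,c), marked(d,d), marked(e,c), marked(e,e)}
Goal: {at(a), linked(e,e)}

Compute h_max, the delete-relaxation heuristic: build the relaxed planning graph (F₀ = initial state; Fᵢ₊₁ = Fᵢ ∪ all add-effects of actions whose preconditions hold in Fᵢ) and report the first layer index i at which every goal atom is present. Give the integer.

F0 = init (9 atoms)
F1 = F0 ∪ {linked(a,a), linked(a,d), linked(a,e), linked(c,a), linked(c,c), linked(c,d), linked(d,c), linked(d,d), linked(e,c), linked(e,e)}  (19 atoms)
F2 = F1 ∪ {at(a), at(d), at(e)}  (22 atoms)
goal ⊆ F2  ⇒  h_max = 2

2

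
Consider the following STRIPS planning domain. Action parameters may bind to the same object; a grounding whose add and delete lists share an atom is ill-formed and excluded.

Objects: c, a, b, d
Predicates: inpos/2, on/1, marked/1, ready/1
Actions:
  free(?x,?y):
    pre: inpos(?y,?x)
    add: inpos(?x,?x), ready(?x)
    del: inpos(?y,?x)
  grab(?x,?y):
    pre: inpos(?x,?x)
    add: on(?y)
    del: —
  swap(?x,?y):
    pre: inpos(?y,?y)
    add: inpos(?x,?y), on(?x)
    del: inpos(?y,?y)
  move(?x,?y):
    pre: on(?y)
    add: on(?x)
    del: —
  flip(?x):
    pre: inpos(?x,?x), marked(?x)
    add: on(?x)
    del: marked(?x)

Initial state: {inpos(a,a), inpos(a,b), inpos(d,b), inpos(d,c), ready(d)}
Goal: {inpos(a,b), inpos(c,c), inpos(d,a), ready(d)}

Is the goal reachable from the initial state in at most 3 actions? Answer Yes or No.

Yes

1. free(c,d)  →  {inpos(a,a), inpos(a,b), inpos(c,c), inpos(d,b), ready(c), ready(d)}
2. swap(d,a)  →  {inpos(a,b), inpos(c,c), inpos(d,a), inpos(d,b), on(d), ready(c), ready(d)}
optimal plan length = 2; 2 ≤ 3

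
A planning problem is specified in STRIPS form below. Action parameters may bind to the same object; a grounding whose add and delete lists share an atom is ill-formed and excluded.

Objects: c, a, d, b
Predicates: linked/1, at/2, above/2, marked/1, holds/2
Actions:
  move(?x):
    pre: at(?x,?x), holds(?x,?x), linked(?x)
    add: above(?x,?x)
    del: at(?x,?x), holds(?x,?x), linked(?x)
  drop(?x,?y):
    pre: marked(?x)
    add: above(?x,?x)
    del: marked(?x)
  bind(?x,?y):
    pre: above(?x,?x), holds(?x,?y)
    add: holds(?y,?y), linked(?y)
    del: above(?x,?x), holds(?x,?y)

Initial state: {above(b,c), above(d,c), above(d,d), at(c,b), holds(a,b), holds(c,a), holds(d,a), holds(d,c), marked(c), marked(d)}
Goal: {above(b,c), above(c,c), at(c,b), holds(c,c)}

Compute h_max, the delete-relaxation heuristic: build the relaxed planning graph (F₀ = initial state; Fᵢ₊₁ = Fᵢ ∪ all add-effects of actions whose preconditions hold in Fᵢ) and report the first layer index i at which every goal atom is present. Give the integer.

F0 = init (10 atoms)
F1 = F0 ∪ {above(c,c), holds(a,a), holds(c,c), linked(a), linked(c)}  (15 atoms)
goal ⊆ F1  ⇒  h_max = 1

1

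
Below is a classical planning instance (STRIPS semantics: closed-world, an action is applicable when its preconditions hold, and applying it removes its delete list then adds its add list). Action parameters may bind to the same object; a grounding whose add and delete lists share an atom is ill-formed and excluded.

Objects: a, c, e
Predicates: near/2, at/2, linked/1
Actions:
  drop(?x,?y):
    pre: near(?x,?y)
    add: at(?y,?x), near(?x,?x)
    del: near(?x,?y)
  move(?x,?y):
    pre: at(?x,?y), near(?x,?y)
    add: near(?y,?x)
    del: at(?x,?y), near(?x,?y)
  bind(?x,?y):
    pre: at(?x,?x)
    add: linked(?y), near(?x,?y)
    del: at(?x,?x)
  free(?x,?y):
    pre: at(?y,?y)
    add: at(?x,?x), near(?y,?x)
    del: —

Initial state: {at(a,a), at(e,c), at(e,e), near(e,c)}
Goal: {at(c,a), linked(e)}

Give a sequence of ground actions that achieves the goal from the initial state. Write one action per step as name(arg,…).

1. bind(a,c)  →  {at(e,c), at(e,e), linked(c), near(a,c), near(e,c)}
2. drop(a,c)  →  {at(c,a), at(e,c), at(e,e), linked(c), near(a,a), near(e,c)}
3. bind(e,e)  →  {at(c,a), at(e,c), linked(c), linked(e), near(a,a), near(e,c), near(e,e)}

bind(a,c); drop(a,c); bind(e,e)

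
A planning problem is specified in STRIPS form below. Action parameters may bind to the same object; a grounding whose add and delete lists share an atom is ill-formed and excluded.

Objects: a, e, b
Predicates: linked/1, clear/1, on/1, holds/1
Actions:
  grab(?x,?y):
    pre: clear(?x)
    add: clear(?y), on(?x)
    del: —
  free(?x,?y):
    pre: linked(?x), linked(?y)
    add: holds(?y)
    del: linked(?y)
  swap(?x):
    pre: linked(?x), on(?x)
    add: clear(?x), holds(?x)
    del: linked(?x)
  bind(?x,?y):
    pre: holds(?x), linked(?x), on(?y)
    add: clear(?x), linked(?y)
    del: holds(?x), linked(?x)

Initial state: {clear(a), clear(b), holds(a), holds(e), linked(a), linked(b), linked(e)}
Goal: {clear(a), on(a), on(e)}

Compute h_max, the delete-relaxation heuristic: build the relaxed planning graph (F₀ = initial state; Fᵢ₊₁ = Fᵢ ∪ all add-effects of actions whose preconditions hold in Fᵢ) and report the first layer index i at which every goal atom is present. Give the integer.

F0 = init (7 atoms)
F1 = F0 ∪ {clear(e), holds(b), on(a), on(b)}  (11 atoms)
F2 = F1 ∪ {on(e)}  (12 atoms)
goal ⊆ F2  ⇒  h_max = 2

2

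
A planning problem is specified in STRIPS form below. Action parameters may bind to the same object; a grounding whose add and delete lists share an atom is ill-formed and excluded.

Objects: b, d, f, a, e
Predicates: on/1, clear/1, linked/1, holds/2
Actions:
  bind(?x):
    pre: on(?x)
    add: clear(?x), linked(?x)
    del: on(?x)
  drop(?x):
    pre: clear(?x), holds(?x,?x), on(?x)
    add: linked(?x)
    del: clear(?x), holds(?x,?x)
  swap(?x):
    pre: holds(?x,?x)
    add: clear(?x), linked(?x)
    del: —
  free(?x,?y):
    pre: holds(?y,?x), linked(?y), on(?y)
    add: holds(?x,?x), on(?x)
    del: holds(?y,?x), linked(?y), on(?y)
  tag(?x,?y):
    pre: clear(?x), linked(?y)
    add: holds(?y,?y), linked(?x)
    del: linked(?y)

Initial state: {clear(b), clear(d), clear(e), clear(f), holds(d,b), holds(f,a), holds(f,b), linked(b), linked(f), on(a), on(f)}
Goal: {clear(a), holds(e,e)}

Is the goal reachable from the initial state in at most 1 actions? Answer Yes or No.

1. bind(a)  →  {clear(a), clear(b), clear(d), clear(e), clear(f), holds(d,b), holds(f,a), holds(f,b), linked(a), linked(b), linked(f), on(f)}
2. tag(e,b)  →  {clear(a), clear(b), clear(d), clear(e), clear(f), holds(b,b), holds(d,b), holds(f,a), holds(f,b), linked(a), linked(e), linked(f), on(f)}
3. tag(b,e)  →  {clear(a), clear(b), clear(d), clear(e), clear(f), holds(b,b), holds(d,b), holds(e,e), holds(f,a), holds(f,b), linked(a), linked(b), linked(f), on(f)}
optimal plan length = 3; 3 > 1

No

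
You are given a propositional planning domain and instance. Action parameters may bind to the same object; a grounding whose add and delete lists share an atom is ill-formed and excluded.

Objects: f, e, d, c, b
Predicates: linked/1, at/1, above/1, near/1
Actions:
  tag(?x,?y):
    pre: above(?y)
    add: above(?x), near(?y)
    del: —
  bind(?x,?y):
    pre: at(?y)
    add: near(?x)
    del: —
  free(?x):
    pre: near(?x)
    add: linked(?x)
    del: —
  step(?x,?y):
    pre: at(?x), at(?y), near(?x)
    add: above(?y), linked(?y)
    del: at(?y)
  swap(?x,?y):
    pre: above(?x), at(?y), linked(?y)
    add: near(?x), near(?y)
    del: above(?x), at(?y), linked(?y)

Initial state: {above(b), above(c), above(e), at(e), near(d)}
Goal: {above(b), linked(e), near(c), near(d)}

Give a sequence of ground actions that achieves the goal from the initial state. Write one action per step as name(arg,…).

tag(f,e); tag(f,c); free(e)

1. tag(f,e)  →  {above(b), above(c), above(e), above(f), at(e), near(d), near(e)}
2. tag(f,c)  →  {above(b), above(c), above(e), above(f), at(e), near(c), near(d), near(e)}
3. free(e)  →  {above(b), above(c), above(e), above(f), at(e), linked(e), near(c), near(d), near(e)}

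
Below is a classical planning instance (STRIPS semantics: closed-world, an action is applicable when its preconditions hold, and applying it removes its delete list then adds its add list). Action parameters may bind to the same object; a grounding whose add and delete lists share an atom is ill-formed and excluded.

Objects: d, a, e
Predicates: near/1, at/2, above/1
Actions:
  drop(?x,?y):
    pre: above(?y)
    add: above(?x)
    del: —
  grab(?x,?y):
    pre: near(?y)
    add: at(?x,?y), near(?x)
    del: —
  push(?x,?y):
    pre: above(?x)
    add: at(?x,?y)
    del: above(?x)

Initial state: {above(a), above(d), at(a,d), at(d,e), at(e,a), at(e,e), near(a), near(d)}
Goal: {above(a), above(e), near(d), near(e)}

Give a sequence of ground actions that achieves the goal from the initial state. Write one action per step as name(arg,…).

drop(e,d); grab(e,d)

1. drop(e,d)  →  {above(a), above(d), above(e), at(a,d), at(d,e), at(e,a), at(e,e), near(a), near(d)}
2. grab(e,d)  →  {above(a), above(d), above(e), at(a,d), at(d,e), at(e,a), at(e,d), at(e,e), near(a), near(d), near(e)}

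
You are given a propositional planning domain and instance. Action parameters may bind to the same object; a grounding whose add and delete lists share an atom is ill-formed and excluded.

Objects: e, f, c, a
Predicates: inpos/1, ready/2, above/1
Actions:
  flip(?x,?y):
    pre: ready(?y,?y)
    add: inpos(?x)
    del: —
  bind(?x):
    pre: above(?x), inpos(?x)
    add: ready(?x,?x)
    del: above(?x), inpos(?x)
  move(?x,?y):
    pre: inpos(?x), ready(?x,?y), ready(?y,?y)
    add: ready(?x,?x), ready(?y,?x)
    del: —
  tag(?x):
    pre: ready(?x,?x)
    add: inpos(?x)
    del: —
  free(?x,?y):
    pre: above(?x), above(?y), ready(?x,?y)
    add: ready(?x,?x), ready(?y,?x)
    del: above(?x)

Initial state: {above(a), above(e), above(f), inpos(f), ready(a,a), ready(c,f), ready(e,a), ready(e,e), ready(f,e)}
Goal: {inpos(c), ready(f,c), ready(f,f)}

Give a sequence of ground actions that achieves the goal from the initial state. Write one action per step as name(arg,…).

flip(c,e); bind(f); move(c,f)

1. flip(c,e)  →  {above(a), above(e), above(f), inpos(c), inpos(f), ready(a,a), ready(c,f), ready(e,a), ready(e,e), ready(f,e)}
2. bind(f)  →  {above(a), above(e), inpos(c), ready(a,a), ready(c,f), ready(e,a), ready(e,e), ready(f,e), ready(f,f)}
3. move(c,f)  →  {above(a), above(e), inpos(c), ready(a,a), ready(c,c), ready(c,f), ready(e,a), ready(e,e), ready(f,c), ready(f,e), ready(f,f)}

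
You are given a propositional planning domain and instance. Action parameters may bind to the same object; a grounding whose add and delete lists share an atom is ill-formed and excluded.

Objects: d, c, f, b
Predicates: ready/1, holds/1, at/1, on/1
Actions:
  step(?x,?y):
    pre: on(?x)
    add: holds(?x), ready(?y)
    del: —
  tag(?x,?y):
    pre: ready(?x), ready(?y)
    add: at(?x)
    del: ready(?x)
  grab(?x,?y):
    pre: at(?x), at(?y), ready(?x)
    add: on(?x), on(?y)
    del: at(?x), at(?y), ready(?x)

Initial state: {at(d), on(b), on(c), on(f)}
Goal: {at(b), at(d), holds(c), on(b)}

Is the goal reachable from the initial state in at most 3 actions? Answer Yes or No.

1. step(c,b)  →  {at(d), holds(c), on(b), on(c), on(f), ready(b)}
2. tag(b,b)  →  {at(b), at(d), holds(c), on(b), on(c), on(f)}
optimal plan length = 2; 2 ≤ 3

Yes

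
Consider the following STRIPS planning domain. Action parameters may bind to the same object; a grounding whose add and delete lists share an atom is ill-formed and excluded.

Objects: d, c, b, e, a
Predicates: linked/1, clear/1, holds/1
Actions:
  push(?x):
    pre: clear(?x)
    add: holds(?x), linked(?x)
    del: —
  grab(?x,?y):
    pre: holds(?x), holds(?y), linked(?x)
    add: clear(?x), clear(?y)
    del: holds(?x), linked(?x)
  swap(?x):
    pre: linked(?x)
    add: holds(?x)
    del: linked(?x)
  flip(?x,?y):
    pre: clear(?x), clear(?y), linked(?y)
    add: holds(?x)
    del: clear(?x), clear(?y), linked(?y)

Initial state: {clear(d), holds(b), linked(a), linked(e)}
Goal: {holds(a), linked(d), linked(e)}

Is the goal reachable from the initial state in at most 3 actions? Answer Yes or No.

1. push(d)  →  {clear(d), holds(b), holds(d), linked(a), linked(d), linked(e)}
2. swap(a)  →  {clear(d), holds(a), holds(b), holds(d), linked(d), linked(e)}
optimal plan length = 2; 2 ≤ 3

Yes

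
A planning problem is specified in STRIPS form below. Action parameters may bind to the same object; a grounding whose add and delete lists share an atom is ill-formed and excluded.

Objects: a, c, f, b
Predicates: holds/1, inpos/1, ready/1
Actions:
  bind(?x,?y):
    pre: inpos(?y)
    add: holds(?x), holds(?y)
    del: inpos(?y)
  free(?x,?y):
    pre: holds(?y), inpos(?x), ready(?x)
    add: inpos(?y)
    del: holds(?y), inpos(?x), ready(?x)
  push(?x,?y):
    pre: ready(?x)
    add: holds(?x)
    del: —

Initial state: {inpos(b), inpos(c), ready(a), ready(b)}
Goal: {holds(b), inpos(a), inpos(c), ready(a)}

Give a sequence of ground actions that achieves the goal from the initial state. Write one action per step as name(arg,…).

push(a,a); push(b,a); free(b,a)

1. push(a,a)  →  {holds(a), inpos(b), inpos(c), ready(a), ready(b)}
2. push(b,a)  →  {holds(a), holds(b), inpos(b), inpos(c), ready(a), ready(b)}
3. free(b,a)  →  {holds(b), inpos(a), inpos(c), ready(a)}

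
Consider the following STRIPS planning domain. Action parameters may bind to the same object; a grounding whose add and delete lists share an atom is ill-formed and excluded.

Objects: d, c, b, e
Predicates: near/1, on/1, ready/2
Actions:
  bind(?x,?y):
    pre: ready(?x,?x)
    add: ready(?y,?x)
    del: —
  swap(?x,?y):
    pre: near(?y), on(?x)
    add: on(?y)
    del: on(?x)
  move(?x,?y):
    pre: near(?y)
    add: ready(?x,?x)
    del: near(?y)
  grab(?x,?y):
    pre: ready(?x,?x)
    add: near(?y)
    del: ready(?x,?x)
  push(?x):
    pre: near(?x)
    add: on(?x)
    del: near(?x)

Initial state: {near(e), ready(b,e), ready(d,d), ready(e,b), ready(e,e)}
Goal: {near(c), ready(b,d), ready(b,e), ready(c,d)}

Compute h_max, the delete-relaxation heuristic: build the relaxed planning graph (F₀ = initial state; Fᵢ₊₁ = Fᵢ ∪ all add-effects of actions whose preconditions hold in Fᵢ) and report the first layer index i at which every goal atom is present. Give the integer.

F0 = init (5 atoms)
F1 = F0 ∪ {near(b), near(c), near(d), on(e), ready(b,b), ready(b,d), ready(c,c), ready(c,d), ready(c,e), ready(d,e), ready(e,d)}  (16 atoms)
goal ⊆ F1  ⇒  h_max = 1

1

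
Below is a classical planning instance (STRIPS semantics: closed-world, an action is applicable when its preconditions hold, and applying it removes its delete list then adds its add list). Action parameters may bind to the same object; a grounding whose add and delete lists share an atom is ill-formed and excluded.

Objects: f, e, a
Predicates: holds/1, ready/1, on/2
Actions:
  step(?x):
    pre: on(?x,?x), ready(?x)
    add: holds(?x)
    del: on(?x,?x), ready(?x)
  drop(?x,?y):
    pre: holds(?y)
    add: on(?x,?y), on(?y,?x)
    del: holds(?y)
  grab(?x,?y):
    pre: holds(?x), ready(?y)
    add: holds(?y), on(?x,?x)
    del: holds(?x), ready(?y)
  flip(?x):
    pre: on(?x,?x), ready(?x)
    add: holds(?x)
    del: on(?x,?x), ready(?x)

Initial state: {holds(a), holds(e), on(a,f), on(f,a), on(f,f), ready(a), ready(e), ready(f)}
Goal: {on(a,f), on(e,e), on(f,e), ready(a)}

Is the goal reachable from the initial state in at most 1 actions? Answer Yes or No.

No

1. grab(e,f)  →  {holds(a), holds(f), on(a,f), on(e,e), on(f,a), on(f,f), ready(a), ready(e)}
2. drop(e,f)  →  {holds(a), on(a,f), on(e,e), on(e,f), on(f,a), on(f,e), on(f,f), ready(a), ready(e)}
optimal plan length = 2; 2 > 1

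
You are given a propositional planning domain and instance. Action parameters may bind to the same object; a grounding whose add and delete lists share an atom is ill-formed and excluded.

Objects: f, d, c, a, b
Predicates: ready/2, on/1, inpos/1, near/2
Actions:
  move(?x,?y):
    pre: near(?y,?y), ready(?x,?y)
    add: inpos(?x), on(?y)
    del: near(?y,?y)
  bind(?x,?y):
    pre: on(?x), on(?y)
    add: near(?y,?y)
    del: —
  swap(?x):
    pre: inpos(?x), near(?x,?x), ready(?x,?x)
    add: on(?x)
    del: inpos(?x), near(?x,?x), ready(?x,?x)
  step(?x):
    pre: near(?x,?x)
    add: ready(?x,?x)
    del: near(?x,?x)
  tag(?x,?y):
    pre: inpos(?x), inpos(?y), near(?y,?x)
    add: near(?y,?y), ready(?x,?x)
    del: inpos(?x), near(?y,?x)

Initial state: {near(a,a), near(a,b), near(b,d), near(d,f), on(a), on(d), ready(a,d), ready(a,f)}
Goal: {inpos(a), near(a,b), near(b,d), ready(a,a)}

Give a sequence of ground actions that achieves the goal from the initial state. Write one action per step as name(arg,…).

bind(d,d); move(a,d); step(a)

1. bind(d,d)  →  {near(a,a), near(a,b), near(b,d), near(d,d), near(d,f), on(a), on(d), ready(a,d), ready(a,f)}
2. move(a,d)  →  {inpos(a), near(a,a), near(a,b), near(b,d), near(d,f), on(a), on(d), ready(a,d), ready(a,f)}
3. step(a)  →  {inpos(a), near(a,b), near(b,d), near(d,f), on(a), on(d), ready(a,a), ready(a,d), ready(a,f)}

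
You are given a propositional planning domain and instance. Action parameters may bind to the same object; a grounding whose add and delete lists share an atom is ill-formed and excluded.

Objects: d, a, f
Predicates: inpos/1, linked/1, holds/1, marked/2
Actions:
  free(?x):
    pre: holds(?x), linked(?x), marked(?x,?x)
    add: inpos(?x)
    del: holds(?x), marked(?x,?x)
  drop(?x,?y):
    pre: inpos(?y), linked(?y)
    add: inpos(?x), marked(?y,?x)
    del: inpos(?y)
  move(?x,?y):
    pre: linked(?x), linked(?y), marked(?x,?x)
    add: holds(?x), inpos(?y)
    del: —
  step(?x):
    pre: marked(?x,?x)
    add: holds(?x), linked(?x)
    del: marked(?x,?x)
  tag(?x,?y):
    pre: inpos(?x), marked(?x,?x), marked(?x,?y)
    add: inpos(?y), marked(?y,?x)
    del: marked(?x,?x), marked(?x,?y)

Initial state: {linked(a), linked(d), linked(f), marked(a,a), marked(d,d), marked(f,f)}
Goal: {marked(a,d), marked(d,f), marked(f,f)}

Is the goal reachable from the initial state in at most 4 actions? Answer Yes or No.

1. move(d,a)  →  {holds(d), inpos(a), linked(a), linked(d), linked(f), marked(a,a), marked(d,d), marked(f,f)}
2. drop(d,a)  →  {holds(d), inpos(d), linked(a), linked(d), linked(f), marked(a,a), marked(a,d), marked(d,d), marked(f,f)}
3. drop(f,d)  →  {holds(d), inpos(f), linked(a), linked(d), linked(f), marked(a,a), marked(a,d), marked(d,d), marked(d,f), marked(f,f)}
optimal plan length = 3; 3 ≤ 4

Yes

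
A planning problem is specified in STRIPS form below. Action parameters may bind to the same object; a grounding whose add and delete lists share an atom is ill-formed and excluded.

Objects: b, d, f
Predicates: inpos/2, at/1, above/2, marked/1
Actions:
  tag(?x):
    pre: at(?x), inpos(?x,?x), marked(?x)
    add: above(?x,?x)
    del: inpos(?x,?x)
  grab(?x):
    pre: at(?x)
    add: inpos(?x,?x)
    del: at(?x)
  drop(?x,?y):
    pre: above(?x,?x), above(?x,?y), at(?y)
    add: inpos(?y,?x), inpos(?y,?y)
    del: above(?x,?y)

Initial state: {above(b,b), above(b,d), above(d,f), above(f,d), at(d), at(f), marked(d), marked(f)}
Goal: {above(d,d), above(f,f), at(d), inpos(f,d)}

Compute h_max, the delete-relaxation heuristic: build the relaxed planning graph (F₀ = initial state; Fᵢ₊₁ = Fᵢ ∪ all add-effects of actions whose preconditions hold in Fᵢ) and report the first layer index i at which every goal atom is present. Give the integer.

3

F0 = init (8 atoms)
F1 = F0 ∪ {inpos(d,b), inpos(d,d), inpos(f,f)}  (11 atoms)
F2 = F1 ∪ {above(d,d), above(f,f)}  (13 atoms)
F3 = F2 ∪ {inpos(d,f), inpos(f,d)}  (15 atoms)
goal ⊆ F3  ⇒  h_max = 3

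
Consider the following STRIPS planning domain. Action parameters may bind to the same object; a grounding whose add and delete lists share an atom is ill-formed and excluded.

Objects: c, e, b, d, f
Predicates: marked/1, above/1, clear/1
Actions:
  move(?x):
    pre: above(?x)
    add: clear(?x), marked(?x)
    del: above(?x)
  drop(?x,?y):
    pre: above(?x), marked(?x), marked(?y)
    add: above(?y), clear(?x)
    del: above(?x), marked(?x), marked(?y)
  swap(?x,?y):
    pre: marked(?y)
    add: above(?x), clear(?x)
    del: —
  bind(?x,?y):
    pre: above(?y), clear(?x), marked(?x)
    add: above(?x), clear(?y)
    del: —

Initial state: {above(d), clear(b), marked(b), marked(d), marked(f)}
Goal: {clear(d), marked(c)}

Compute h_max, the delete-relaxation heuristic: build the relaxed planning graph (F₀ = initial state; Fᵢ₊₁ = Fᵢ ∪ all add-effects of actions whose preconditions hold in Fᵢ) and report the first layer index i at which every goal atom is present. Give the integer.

2

F0 = init (5 atoms)
F1 = F0 ∪ {above(b), above(c), above(e), above(f), clear(c), clear(d), clear(e), clear(f)}  (13 atoms)
F2 = F1 ∪ {marked(c), marked(e)}  (15 atoms)
goal ⊆ F2  ⇒  h_max = 2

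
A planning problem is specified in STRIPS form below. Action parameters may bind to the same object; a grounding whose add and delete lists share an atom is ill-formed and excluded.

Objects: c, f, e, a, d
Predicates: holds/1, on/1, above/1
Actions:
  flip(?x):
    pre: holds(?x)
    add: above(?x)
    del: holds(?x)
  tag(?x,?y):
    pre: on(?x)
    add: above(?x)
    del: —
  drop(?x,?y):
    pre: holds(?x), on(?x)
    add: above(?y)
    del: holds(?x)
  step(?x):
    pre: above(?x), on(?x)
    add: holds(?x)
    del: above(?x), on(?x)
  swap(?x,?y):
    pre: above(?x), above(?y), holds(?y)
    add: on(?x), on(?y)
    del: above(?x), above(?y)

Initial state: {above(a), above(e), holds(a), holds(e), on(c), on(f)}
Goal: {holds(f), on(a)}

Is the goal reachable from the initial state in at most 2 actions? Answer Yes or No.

No

1. tag(f,c)  →  {above(a), above(e), above(f), holds(a), holds(e), on(c), on(f)}
2. step(f)  →  {above(a), above(e), holds(a), holds(e), holds(f), on(c)}
3. swap(e,a)  →  {holds(a), holds(e), holds(f), on(a), on(c), on(e)}
optimal plan length = 3; 3 > 2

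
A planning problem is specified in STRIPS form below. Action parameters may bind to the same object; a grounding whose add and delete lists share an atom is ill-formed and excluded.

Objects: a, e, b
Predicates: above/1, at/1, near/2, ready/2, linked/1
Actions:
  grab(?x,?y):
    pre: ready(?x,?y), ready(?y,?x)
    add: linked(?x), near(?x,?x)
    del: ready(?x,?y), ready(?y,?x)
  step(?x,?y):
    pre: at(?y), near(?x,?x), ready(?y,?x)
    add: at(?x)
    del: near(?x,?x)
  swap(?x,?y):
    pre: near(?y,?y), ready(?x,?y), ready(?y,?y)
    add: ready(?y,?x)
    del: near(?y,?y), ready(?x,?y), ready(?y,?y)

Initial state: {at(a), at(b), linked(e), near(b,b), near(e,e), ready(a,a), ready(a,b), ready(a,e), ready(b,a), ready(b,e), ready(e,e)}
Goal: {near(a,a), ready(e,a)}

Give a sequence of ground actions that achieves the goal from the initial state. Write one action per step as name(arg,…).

1. grab(a,a)  →  {at(a), at(b), linked(a), linked(e), near(a,a), near(b,b), near(e,e), ready(a,b), ready(a,e), ready(b,a), ready(b,e), ready(e,e)}
2. swap(a,e)  →  {at(a), at(b), linked(a), linked(e), near(a,a), near(b,b), ready(a,b), ready(b,a), ready(b,e), ready(e,a)}

grab(a,a); swap(a,e)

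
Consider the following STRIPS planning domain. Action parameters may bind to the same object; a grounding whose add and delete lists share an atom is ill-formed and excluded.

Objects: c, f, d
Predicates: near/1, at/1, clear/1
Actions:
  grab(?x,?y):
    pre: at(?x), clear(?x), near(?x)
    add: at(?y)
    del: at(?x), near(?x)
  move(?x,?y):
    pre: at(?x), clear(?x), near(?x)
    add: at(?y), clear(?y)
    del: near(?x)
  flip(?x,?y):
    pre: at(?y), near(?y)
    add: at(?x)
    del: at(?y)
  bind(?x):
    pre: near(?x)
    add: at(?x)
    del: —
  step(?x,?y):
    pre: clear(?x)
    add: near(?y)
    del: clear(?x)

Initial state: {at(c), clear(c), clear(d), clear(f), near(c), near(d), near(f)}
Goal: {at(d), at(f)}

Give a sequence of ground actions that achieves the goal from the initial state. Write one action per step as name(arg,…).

1. grab(c,f)  →  {at(f), clear(c), clear(d), clear(f), near(d), near(f)}
2. move(f,d)  →  {at(d), at(f), clear(c), clear(d), clear(f), near(d)}

grab(c,f); move(f,d)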